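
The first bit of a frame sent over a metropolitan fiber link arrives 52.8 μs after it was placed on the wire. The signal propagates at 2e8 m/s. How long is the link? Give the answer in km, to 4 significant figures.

10.56 km

d = s × t_prop = 200000000 × 5.28e-05 = 10.56 km.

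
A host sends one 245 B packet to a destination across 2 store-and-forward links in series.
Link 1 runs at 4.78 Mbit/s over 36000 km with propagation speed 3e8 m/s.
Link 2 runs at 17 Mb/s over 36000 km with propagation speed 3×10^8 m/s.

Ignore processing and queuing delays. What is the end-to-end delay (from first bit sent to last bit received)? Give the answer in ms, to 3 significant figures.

241 ms

L = 245 × 8 = 1960 bits.
Transmission delays (L/R per hop): 0.410042, 0.115294 ms; sum = 0.525336 ms.
Propagation delays (d/s per hop): 120, 120 ms; sum = 240 ms.
End-to-end = 241 ms.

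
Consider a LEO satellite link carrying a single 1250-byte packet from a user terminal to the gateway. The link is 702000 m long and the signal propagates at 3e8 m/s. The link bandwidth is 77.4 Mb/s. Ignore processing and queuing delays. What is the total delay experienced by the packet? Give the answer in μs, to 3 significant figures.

L = 1250 × 8 = 10000 bits.
Transmission delay = L/R = 10000 / 77400000 = 129.199 μs.
Propagation delay = d/s = 702000 m / 300000000 m/s = 2340 μs.
Total = 2470 μs.

2470 μs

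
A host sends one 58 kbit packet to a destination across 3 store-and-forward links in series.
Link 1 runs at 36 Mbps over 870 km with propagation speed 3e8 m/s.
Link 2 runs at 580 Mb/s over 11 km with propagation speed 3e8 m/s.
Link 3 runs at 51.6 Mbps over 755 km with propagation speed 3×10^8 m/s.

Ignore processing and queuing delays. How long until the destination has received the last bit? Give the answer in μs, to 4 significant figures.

L = 58000 bits.
Transmission delays (L/R per hop): 1611.11, 100, 1124.03 μs; sum = 2835.14 μs.
Propagation delays (d/s per hop): 2900, 36.6667, 2516.67 μs; sum = 5453.33 μs.
End-to-end = 8288 μs.

8288 μs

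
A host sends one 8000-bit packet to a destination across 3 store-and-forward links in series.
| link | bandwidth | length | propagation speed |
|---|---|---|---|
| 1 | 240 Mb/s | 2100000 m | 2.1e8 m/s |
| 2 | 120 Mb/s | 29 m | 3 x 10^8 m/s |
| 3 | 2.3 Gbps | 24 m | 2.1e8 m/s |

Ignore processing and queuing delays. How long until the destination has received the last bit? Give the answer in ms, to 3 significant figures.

10.1 ms

Transmission delays (L/R per hop): 0.0333333, 0.0666667, 0.00347826 ms; sum = 0.103478 ms.
Propagation delays (d/s per hop): 10, 9.66667e-05, 0.000114286 ms; sum = 10.0002 ms.
End-to-end = 10.1 ms.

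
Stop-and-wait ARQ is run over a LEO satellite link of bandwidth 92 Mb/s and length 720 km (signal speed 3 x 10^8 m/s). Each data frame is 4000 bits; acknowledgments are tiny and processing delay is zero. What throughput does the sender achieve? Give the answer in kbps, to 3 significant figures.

t_tx = L/R = 4000/92000000 = 4.34783e-05 s.
t_prop = 720000/300000000 = 0.0024 s; RTT = 0.0048 s.
Cycle = t_tx + RTT = 0.00484348 s.
Throughput = L / cycle = 4000 / 0.00484348 = 826 kbps.

826 kbps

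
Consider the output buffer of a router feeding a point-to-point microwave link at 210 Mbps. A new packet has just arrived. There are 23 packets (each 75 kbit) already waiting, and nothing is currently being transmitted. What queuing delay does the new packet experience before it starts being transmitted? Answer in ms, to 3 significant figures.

Each queued packet: L/R = 75000/210000000 = 0.357143 ms.
23 queued → 8.21429 ms.
Queuing delay = 8.21 ms.

8.21 ms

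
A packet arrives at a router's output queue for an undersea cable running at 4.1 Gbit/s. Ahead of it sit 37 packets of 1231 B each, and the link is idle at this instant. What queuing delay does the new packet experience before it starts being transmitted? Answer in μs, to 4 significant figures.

Each queued packet: L/R = 9848/4.1e+09 = 2.40195 μs.
37 queued → 88.8722 μs.
Queuing delay = 88.87 μs.

88.87 μs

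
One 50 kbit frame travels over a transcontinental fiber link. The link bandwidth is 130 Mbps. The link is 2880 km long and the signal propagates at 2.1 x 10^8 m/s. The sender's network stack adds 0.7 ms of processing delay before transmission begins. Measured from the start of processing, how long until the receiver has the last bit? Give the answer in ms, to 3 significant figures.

L = 50000 bits.
Transmission delay = L/R = 50000 / 130000000 = 0.384615 ms.
Propagation delay = d/s = 2880000 m / 210000000 m/s = 13.7143 ms.
Plus processing delay 0.7 ms = 0.7 ms.
Total = 14.8 ms.

14.8 ms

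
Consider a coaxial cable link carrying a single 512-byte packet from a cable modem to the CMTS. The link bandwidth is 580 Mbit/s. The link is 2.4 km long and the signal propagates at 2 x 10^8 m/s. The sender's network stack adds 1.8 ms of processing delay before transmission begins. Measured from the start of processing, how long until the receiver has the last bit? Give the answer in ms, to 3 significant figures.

L = 512 × 8 = 4096 bits.
Transmission delay = L/R = 4096 / 580000000 = 0.00706207 ms.
Propagation delay = d/s = 2400 m / 200000000 m/s = 0.012 ms.
Plus processing delay 1.8 ms = 1.8 ms.
Total = 1.82 ms.

1.82 ms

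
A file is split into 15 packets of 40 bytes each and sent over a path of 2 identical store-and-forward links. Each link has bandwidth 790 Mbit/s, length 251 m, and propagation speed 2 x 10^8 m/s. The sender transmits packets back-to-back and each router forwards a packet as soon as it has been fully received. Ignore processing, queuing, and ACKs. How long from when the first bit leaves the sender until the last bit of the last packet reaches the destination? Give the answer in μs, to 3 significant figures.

Per-hop transmission t_tx = L/R = 320/790000000 = 0.405063 μs.
Per-hop propagation t_prop = 251/200000000 = 1.255 μs.
Pipeline fill: first packet needs 2·t_tx to clear all hops; remaining 14 packets each add one t_tx.
Total = (2+15-1)·t_tx + 2·t_prop = 16·0.405063 + 2·1.255 = 8.99 μs.

8.99 μs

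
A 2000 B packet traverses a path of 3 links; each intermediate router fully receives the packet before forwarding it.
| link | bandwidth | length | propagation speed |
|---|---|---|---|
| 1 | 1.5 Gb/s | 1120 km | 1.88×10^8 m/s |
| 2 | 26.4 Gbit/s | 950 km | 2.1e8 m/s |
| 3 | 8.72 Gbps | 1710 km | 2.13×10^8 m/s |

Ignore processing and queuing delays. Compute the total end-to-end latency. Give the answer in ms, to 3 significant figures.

L = 2000 × 8 = 16000 bits.
Transmission delays (L/R per hop): 0.0106667, 0.000606061, 0.00183486 ms; sum = 0.0131076 ms.
Propagation delays (d/s per hop): 5.95745, 4.52381, 8.02817 ms; sum = 18.5094 ms.
End-to-end = 18.5 ms.

18.5 ms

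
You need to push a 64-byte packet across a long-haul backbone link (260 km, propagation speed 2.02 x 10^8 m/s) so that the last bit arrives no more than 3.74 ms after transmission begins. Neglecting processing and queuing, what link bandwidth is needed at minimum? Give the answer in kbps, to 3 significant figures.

L = 512 bits.
Propagation delay = 260000 / 202000000 = 1.28713 ms.
Transmission budget = 3.74 − 1.28713 = 2.45287 ms.
R ≥ L / t_tx = 512 bits / 0.00245287 s = 209 kbps.

209 kbps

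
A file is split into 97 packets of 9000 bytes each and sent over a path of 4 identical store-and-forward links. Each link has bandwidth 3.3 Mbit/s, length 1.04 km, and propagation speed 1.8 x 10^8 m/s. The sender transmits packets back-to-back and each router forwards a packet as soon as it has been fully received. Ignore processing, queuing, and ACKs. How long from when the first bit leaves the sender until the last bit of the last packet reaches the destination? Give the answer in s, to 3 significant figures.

2.18 s

Per-hop transmission t_tx = L/R = 72000/3300000 = 0.0218182 s.
Per-hop propagation t_prop = 1040/180000000 = 5.77778e-06 s.
Pipeline fill: first packet needs 4·t_tx to clear all hops; remaining 96 packets each add one t_tx.
Total = (4+97-1)·t_tx + 4·t_prop = 100·0.0218182 + 4·5.77778e-06 = 2.18 s.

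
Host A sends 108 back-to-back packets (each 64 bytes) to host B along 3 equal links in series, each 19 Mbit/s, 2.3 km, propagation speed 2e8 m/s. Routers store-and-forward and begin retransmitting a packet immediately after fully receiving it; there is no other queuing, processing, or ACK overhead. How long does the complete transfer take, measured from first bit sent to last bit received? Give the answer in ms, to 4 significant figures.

2.999 ms

Per-hop transmission t_tx = L/R = 512/19000000 = 0.0269474 ms.
Per-hop propagation t_prop = 2300/200000000 = 0.0115 ms.
Pipeline fill: first packet needs 3·t_tx to clear all hops; remaining 107 packets each add one t_tx.
Total = (3+108-1)·t_tx + 3·t_prop = 110·0.0269474 + 3·0.0115 = 2.999 ms.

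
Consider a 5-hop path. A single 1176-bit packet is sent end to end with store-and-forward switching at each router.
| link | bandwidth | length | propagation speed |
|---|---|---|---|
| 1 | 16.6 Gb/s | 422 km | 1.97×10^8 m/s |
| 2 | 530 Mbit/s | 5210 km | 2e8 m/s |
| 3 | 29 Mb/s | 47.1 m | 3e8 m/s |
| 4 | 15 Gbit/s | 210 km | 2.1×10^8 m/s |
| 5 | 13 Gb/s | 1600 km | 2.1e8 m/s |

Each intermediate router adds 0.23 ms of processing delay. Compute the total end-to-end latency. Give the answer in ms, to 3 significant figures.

Transmission delays (L/R per hop): 7.08434e-05, 0.00221887, 0.0405517, 7.84e-05, 9.04615e-05 ms; sum = 0.0430103 ms.
Propagation delays (d/s per hop): 2.14213, 26.05, 0.000157, 1, 7.61905 ms; sum = 36.8113 ms.
Processing at 4 router(s): 4 × 0.23 ms = 0.92 ms.
End-to-end = 37.8 ms.

37.8 ms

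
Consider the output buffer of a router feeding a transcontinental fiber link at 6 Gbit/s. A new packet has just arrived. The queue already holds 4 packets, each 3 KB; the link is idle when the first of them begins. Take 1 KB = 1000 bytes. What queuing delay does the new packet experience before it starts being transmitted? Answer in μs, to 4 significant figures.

Each queued packet: L/R = 24000/6000000000 = 4 μs.
4 queued → 16 μs.
Queuing delay = 16.00 μs.

16.00 μs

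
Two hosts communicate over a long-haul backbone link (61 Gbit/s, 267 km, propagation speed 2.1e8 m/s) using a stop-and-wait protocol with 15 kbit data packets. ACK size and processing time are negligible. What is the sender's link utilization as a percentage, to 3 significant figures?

t_tx = L/R = 15000/61000000000 = 2.45902e-07 s.
t_prop = 267000/210000000 = 0.00127143 s; RTT = 0.00254286 s.
Cycle = t_tx + RTT = 0.0025431 s.
Utilization = t_tx / cycle = 2.45902e-07/0.0025431 = 0.00967 %.

0.00967 %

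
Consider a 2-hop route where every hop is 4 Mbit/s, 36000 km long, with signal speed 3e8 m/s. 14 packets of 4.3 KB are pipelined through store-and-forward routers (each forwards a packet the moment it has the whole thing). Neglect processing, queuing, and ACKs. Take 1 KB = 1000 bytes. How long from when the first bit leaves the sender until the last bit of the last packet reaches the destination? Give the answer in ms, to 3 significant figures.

369 ms

Per-hop transmission t_tx = L/R = 34400/4000000 = 8.6 ms.
Per-hop propagation t_prop = 36000000/300000000 = 120 ms.
Pipeline fill: first packet needs 2·t_tx to clear all hops; remaining 13 packets each add one t_tx.
Total = (2+14-1)·t_tx + 2·t_prop = 15·8.6 + 2·120 = 369 ms.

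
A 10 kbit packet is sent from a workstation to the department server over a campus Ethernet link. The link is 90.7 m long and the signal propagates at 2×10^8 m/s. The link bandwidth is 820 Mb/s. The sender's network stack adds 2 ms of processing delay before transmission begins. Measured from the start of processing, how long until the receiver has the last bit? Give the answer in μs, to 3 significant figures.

L = 10000 bits.
Transmission delay = L/R = 10000 / 820000000 = 12.1951 μs.
Propagation delay = d/s = 90.7 m / 200000000 m/s = 0.4535 μs.
Plus processing delay 2 ms = 2000 μs.
Total = 2010 μs.

2010 μs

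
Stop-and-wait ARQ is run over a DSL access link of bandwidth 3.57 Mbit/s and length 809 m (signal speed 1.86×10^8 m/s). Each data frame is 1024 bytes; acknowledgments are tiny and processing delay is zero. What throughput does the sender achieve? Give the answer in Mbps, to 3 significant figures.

3.56 Mbps

t_tx = L/R = 8192/3570000 = 0.00229468 s.
t_prop = 809/186000000 = 4.34946e-06 s; RTT = 8.69892e-06 s.
Cycle = t_tx + RTT = 0.00230338 s.
Throughput = L / cycle = 8192 / 0.00230338 = 3.56 Mbps.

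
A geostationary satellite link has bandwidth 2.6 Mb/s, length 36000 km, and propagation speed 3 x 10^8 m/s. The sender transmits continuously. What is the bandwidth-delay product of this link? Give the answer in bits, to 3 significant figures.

312000 bits

Propagation delay = 36000000 / 300000000 = 0.12 s.
BDP = R × t_prop = 2600000 × 0.12 = 312000 bits.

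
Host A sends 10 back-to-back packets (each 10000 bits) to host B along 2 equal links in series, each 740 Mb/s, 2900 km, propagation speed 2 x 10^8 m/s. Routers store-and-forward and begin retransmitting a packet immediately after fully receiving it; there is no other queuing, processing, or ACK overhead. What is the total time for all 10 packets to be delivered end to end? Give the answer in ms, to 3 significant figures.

29.1 ms

Per-hop transmission t_tx = L/R = 10000/740000000 = 0.0135135 ms.
Per-hop propagation t_prop = 2900000/200000000 = 14.5 ms.
Pipeline fill: first packet needs 2·t_tx to clear all hops; remaining 9 packets each add one t_tx.
Total = (2+10-1)·t_tx + 2·t_prop = 11·0.0135135 + 2·14.5 = 29.1 ms.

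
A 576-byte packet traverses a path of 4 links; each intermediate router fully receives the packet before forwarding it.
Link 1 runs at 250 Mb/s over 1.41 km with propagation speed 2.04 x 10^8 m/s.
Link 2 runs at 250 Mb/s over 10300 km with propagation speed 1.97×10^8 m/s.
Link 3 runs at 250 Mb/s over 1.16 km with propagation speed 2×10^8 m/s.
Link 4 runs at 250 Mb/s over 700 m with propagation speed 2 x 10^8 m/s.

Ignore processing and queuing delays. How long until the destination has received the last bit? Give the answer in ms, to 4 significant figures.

52.37 ms

L = 576 × 8 = 4608 bits.
Transmission delay per hop = L/R = 4608/250000000 = 0.018432 ms; 4 hops → 0.073728 ms.
Propagation delays (d/s per hop): 0.00691176, 52.2843, 0.0058, 0.0035 ms; sum = 52.3005 ms.
End-to-end = 52.37 ms.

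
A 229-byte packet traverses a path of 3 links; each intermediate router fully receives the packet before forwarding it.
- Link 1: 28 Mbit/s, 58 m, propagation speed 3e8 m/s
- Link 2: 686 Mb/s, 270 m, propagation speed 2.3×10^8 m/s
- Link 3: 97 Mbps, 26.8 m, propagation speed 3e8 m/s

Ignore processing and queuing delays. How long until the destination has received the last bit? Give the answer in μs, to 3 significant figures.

L = 229 × 8 = 1832 bits.
Transmission delays (L/R per hop): 65.4286, 2.67055, 18.8866 μs; sum = 86.9857 μs.
Propagation delays (d/s per hop): 0.193333, 1.17391, 0.0893333 μs; sum = 1.45658 μs.
End-to-end = 88.4 μs.

88.4 μs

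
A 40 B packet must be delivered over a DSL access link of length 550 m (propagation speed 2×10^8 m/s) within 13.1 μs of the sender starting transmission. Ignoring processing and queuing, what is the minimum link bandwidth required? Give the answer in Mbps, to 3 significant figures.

30.9 Mbps

L = 320 bits.
Propagation delay = 550 / 200000000 = 2.75 μs.
Transmission budget = 13.1 − 2.75 = 10.35 μs.
R ≥ L / t_tx = 320 bits / 1.035e-05 s = 30.9 Mbps.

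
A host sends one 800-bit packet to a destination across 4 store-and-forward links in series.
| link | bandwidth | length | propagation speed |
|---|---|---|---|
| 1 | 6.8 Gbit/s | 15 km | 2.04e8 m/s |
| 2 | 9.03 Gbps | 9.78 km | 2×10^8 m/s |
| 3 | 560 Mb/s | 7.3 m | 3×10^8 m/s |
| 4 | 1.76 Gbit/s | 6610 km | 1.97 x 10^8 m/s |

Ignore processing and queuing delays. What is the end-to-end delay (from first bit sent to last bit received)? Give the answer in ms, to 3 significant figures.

33.7 ms

Transmission delays (L/R per hop): 0.000117647, 8.85936e-05, 0.00142857, 0.000454545 ms; sum = 0.00208936 ms.
Propagation delays (d/s per hop): 0.0735294, 0.0489, 2.43333e-05, 33.5533 ms; sum = 33.6758 ms.
End-to-end = 33.7 ms.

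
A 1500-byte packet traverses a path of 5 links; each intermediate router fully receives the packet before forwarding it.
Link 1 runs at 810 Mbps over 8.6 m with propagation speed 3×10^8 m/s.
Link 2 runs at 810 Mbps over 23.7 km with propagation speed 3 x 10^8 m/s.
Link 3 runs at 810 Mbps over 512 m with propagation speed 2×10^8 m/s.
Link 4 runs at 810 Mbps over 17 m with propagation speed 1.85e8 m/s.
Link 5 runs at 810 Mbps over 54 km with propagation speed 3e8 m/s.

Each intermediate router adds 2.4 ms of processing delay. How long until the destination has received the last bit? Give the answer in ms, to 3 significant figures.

L = 1500 × 8 = 12000 bits.
Transmission delay per hop = L/R = 12000/810000000 = 0.0148148 ms; 5 hops → 0.0740741 ms.
Propagation delays (d/s per hop): 2.86667e-05, 0.079, 0.00256, 9.18919e-05, 0.18 ms; sum = 0.261681 ms.
Processing at 4 router(s): 4 × 2.4 ms = 9.6 ms.
End-to-end = 9.94 ms.

9.94 ms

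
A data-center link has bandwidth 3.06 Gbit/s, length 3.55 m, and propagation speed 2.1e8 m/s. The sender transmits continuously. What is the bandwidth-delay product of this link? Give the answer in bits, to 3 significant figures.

51.7 bits

Propagation delay = 3.55 / 210000000 = 1.69048e-08 s.
BDP = R × t_prop = 3060000000 × 1.69048e-08 = 51.7286 bits.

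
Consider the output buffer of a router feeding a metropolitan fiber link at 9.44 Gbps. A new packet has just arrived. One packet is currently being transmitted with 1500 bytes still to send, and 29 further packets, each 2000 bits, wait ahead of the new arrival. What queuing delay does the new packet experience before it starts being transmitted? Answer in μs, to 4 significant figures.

7.415 μs

Each queued packet: L/R = 2000/9440000000 = 0.211864 μs.
29 queued → 6.14407 μs.
Plus remaining 12000 bits of current packet: 1.27119 μs.
Queuing delay = 7.415 μs.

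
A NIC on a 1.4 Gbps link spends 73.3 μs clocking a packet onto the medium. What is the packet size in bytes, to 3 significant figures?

L = R × t_tx = 1400000000 b/s × 7.33e-05 s = 102620 bits.
In bytes: 102620 / 8 = 12800 bytes.

12800 bytes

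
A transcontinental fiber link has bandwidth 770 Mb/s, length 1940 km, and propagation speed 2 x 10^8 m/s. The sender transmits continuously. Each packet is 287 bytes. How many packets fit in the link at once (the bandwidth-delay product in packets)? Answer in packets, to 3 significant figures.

3250 packets

Propagation delay = 1940000 / 200000000 = 0.0097 s.
BDP = R × t_prop = 770000000 × 0.0097 = 7469000 bits.
In packets of 2296 bits: 3250 packets.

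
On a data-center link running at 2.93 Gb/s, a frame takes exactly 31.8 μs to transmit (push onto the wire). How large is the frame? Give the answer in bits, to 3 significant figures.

93200 bits

L = R × t_tx = 2930000000 b/s × 3.18e-05 s = 93174 bits.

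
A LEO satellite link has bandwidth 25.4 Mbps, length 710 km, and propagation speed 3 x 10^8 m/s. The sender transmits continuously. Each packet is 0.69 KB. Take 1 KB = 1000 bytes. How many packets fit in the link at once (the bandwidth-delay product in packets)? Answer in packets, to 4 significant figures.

10.89 packets

Propagation delay = 710000 / 300000000 = 0.00236667 s.
BDP = R × t_prop = 25400000 × 0.00236667 = 60113.3 bits.
In packets of 5520 bits: 10.89 packets.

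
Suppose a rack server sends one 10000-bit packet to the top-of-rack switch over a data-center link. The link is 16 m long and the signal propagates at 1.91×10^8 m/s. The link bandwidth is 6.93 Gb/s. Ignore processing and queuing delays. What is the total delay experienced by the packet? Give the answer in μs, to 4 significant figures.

1.527 μs

Transmission delay = L/R = 10000 / 6930000000 = 1.443 μs.
Propagation delay = d/s = 16 m / 191000000 m/s = 0.0837696 μs.
Total = 1.527 μs.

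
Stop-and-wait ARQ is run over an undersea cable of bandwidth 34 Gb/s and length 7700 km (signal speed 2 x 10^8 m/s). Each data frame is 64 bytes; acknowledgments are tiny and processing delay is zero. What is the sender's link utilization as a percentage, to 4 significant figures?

0.00001956 %

t_tx = L/R = 512/34000000000 = 1.50588e-08 s.
t_prop = 7700000/200000000 = 0.0385 s; RTT = 0.077 s.
Cycle = t_tx + RTT = 0.077 s.
Utilization = t_tx / cycle = 1.50588e-08/0.077 = 0.00001956 %.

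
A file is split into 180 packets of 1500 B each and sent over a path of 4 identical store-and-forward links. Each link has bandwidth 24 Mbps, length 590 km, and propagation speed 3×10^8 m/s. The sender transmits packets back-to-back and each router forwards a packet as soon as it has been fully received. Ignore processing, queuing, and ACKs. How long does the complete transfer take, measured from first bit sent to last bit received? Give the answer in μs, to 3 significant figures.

Per-hop transmission t_tx = L/R = 12000/24000000 = 500 μs.
Per-hop propagation t_prop = 590000/300000000 = 1966.67 μs.
Pipeline fill: first packet needs 4·t_tx to clear all hops; remaining 179 packets each add one t_tx.
Total = (4+180-1)·t_tx + 4·t_prop = 183·500 + 4·1966.67 = 99400 μs.

99400 μs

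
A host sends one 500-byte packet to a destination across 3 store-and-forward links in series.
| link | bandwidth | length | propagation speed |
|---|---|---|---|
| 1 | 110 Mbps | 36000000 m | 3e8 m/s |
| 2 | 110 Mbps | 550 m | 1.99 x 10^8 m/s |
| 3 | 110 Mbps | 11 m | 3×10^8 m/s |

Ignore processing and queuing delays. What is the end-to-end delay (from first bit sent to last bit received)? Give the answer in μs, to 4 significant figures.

L = 500 × 8 = 4000 bits.
Transmission delay per hop = L/R = 4000/110000000 = 36.3636 μs; 3 hops → 109.091 μs.
Propagation delays (d/s per hop): 120000, 2.76382, 0.0366667 μs; sum = 120003 μs.
End-to-end = 120100 μs.

120100 μs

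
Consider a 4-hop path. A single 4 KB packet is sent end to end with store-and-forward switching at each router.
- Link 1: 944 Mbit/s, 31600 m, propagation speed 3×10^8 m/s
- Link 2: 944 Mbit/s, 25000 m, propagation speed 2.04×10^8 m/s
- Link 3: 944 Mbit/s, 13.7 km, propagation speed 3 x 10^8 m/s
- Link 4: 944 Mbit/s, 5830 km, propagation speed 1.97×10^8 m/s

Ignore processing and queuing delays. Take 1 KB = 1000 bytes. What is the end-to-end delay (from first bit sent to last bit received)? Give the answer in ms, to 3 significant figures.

30.0 ms

L = 32000 bits.
Transmission delay per hop = L/R = 32000/944000000 = 0.0338983 ms; 4 hops → 0.135593 ms.
Propagation delays (d/s per hop): 0.105333, 0.122549, 0.0456667, 29.5939 ms; sum = 29.8675 ms.
End-to-end = 30.0 ms.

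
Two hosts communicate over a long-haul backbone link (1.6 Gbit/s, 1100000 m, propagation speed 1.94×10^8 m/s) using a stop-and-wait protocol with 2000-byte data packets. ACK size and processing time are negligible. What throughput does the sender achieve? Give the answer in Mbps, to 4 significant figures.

1.410 Mbps

t_tx = L/R = 16000/1600000000 = 1e-05 s.
t_prop = 1100000/194000000 = 0.0056701 s; RTT = 0.0113402 s.
Cycle = t_tx + RTT = 0.0113502 s.
Throughput = L / cycle = 16000 / 0.0113502 = 1.410 Mbps.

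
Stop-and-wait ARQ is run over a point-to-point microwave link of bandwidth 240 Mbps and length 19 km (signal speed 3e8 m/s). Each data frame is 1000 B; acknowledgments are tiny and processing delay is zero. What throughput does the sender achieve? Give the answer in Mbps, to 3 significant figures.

t_tx = L/R = 8000/240000000 = 3.33333e-05 s.
t_prop = 19000/300000000 = 6.33333e-05 s; RTT = 0.000126667 s.
Cycle = t_tx + RTT = 0.00016 s.
Throughput = L / cycle = 8000 / 0.00016 = 50.0 Mbps.

50.0 Mbps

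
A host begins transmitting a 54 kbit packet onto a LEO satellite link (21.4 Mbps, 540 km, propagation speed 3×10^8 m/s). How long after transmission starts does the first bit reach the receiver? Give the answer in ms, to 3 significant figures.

1.80 ms

First bit experiences only propagation delay: d/s = 540000/300000000 = 1.80 ms.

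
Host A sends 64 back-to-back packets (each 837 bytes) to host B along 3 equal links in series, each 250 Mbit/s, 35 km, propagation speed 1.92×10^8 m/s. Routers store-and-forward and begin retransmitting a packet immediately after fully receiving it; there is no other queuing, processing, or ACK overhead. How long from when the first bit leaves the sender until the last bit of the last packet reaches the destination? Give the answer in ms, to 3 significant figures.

Per-hop transmission t_tx = L/R = 6696/250000000 = 0.026784 ms.
Per-hop propagation t_prop = 35000/192000000 = 0.182292 ms.
Pipeline fill: first packet needs 3·t_tx to clear all hops; remaining 63 packets each add one t_tx.
Total = (3+64-1)·t_tx + 3·t_prop = 66·0.026784 + 3·0.182292 = 2.31 ms.

2.31 ms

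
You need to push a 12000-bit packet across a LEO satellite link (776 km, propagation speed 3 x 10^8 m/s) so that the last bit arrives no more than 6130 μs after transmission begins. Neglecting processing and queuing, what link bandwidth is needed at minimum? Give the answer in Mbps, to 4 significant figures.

Propagation delay = 776000 / 300000000 = 2586.67 μs.
Transmission budget = 6130 − 2586.67 = 3543.33 μs.
R ≥ L / t_tx = 12000 bits / 0.00354333 s = 3.387 Mbps.

3.387 Mbps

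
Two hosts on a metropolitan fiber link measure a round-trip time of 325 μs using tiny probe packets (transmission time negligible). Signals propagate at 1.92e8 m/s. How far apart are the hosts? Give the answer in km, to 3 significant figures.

31.2 km

One-way propagation = RTT/2 = 162.5 μs.
d = s × t = 192000000 × 0.0001625 = 31.2 km.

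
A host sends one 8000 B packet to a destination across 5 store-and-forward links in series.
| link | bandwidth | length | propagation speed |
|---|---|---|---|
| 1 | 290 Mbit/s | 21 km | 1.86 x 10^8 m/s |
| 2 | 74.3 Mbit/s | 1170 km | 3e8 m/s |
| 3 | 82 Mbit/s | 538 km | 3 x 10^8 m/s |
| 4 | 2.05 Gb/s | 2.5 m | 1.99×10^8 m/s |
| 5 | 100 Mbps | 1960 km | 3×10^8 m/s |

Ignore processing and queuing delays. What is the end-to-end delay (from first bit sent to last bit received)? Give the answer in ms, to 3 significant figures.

L = 8000 × 8 = 64000 bits.
Transmission delays (L/R per hop): 0.22069, 0.861373, 0.780488, 0.0312195, 0.64 ms; sum = 2.53377 ms.
Propagation delays (d/s per hop): 0.112903, 3.9, 1.79333, 1.25628e-05, 6.53333 ms; sum = 12.3396 ms.
End-to-end = 14.9 ms.

14.9 ms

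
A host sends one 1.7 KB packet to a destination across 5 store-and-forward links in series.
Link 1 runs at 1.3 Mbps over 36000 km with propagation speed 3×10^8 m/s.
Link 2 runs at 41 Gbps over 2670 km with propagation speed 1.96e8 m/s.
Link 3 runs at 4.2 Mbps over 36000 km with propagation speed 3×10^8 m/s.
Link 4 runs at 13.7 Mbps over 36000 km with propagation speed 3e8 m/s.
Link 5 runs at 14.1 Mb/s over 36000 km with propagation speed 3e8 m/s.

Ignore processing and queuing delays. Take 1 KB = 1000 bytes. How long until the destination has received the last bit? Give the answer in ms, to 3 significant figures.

509 ms

L = 13600 bits.
Transmission delays (L/R per hop): 10.4615, 0.000331707, 3.2381, 0.992701, 0.964539 ms; sum = 15.6572 ms.
Propagation delays (d/s per hop): 120, 13.6224, 120, 120, 120 ms; sum = 493.622 ms.
End-to-end = 509 ms.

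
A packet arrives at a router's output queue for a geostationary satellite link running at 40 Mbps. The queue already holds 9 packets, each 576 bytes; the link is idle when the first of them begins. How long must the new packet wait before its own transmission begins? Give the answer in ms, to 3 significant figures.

1.04 ms

Each queued packet: L/R = 4608/40000000 = 0.1152 ms.
9 queued → 1.0368 ms.
Queuing delay = 1.04 ms.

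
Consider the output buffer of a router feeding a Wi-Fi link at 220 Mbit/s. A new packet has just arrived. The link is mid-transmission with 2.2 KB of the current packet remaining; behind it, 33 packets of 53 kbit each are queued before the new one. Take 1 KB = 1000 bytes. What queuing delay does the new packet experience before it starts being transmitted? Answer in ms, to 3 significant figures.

Each queued packet: L/R = 53000/220000000 = 0.240909 ms.
33 queued → 7.95 ms.
Plus remaining 17600 bits of current packet: 0.08 ms.
Queuing delay = 8.03 ms.

8.03 ms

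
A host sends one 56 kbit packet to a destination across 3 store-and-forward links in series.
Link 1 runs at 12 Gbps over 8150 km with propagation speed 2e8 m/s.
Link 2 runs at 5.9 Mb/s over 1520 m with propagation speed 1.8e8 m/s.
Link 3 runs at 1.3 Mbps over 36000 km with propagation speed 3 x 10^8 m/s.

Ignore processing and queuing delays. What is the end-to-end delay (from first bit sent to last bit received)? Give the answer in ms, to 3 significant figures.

213 ms

L = 56000 bits.
Transmission delays (L/R per hop): 0.00466667, 9.49153, 43.0769 ms; sum = 52.5731 ms.
Propagation delays (d/s per hop): 40.75, 0.00844444, 120 ms; sum = 160.758 ms.
End-to-end = 213 ms.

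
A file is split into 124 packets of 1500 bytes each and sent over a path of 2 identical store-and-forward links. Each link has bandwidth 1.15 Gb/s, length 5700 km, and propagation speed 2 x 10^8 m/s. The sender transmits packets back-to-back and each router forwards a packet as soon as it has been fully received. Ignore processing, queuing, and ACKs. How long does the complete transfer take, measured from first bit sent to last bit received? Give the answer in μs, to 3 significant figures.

Per-hop transmission t_tx = L/R = 12000/1150000000 = 10.4348 μs.
Per-hop propagation t_prop = 5700000/200000000 = 28500 μs.
Pipeline fill: first packet needs 2·t_tx to clear all hops; remaining 123 packets each add one t_tx.
Total = (2+124-1)·t_tx + 2·t_prop = 125·10.4348 + 2·28500 = 58300 μs.

58300 μs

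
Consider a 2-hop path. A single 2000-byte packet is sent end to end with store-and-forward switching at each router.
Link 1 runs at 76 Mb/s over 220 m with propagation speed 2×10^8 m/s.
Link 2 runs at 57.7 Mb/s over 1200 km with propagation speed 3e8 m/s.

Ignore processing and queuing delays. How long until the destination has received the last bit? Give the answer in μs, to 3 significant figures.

L = 2000 × 8 = 16000 bits.
Transmission delays (L/R per hop): 210.526, 277.296 μs; sum = 487.823 μs.
Propagation delays (d/s per hop): 1.1, 4000 μs; sum = 4001.1 μs.
End-to-end = 4490 μs.

4490 μs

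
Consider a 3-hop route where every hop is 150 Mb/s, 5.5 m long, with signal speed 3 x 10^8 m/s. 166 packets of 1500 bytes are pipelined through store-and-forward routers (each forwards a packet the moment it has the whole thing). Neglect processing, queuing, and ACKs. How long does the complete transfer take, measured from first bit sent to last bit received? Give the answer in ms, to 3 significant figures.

13.4 ms

Per-hop transmission t_tx = L/R = 12000/150000000 = 0.08 ms.
Per-hop propagation t_prop = 5.5/300000000 = 1.83333e-05 ms.
Pipeline fill: first packet needs 3·t_tx to clear all hops; remaining 165 packets each add one t_tx.
Total = (3+166-1)·t_tx + 3·t_prop = 168·0.08 + 3·1.83333e-05 = 13.4 ms.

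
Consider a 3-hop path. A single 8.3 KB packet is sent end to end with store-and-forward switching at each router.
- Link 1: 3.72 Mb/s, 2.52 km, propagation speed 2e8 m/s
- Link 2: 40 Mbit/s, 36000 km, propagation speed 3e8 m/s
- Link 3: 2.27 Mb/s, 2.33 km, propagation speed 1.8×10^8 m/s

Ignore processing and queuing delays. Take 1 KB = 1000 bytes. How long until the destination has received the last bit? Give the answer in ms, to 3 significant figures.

169 ms

L = 66400 bits.
Transmission delays (L/R per hop): 17.8495, 1.66, 29.2511 ms; sum = 48.7606 ms.
Propagation delays (d/s per hop): 0.0126, 120, 0.0129444 ms; sum = 120.026 ms.
End-to-end = 169 ms.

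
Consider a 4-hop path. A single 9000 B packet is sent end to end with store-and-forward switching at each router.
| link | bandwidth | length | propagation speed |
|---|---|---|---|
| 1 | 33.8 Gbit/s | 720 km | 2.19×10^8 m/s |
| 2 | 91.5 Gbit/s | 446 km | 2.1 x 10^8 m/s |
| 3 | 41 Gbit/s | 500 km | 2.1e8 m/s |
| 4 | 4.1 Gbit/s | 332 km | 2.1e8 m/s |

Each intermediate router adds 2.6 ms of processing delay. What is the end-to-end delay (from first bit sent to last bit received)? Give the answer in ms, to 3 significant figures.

17.2 ms

L = 9000 × 8 = 72000 bits.
Transmission delays (L/R per hop): 0.00213018, 0.000786885, 0.0017561, 0.017561 ms; sum = 0.0222341 ms.
Propagation delays (d/s per hop): 3.28767, 2.12381, 2.38095, 1.58095 ms; sum = 9.37339 ms.
Processing at 3 router(s): 3 × 2.6 ms = 7.8 ms.
End-to-end = 17.2 ms.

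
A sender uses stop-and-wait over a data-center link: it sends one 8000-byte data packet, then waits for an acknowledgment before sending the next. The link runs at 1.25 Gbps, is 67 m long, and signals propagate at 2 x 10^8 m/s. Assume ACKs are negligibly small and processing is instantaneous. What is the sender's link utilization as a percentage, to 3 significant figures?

98.7 %

t_tx = L/R = 64000/1250000000 = 5.12e-05 s.
t_prop = 67/200000000 = 3.35e-07 s; RTT = 6.7e-07 s.
Cycle = t_tx + RTT = 5.187e-05 s.
Utilization = t_tx / cycle = 5.12e-05/5.187e-05 = 98.7 %.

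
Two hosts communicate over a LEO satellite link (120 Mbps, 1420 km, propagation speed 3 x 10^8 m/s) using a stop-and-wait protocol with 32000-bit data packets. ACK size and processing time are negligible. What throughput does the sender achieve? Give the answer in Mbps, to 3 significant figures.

3.29 Mbps

t_tx = L/R = 32000/120000000 = 0.000266667 s.
t_prop = 1420000/300000000 = 0.00473333 s; RTT = 0.00946667 s.
Cycle = t_tx + RTT = 0.00973333 s.
Throughput = L / cycle = 32000 / 0.00973333 = 3.29 Mbps.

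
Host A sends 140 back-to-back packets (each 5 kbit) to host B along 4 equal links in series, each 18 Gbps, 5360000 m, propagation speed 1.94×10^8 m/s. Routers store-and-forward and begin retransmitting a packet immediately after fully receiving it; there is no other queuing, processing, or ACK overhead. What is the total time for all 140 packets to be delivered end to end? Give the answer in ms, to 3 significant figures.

Per-hop transmission t_tx = L/R = 5000/18000000000 = 0.000277778 ms.
Per-hop propagation t_prop = 5360000/194000000 = 27.6289 ms.
Pipeline fill: first packet needs 4·t_tx to clear all hops; remaining 139 packets each add one t_tx.
Total = (4+140-1)·t_tx + 4·t_prop = 143·0.000277778 + 4·27.6289 = 111 ms.

111 ms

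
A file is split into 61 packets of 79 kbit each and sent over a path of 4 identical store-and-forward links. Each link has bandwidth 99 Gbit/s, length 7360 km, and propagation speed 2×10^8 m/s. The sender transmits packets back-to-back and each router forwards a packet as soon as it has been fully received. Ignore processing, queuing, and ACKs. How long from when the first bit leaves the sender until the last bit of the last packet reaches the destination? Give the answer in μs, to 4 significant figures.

Per-hop transmission t_tx = L/R = 79000/99000000000 = 0.79798 μs.
Per-hop propagation t_prop = 7360000/200000000 = 36800 μs.
Pipeline fill: first packet needs 4·t_tx to clear all hops; remaining 60 packets each add one t_tx.
Total = (4+61-1)·t_tx + 4·t_prop = 64·0.79798 + 4·36800 = 147300 μs.

147300 μs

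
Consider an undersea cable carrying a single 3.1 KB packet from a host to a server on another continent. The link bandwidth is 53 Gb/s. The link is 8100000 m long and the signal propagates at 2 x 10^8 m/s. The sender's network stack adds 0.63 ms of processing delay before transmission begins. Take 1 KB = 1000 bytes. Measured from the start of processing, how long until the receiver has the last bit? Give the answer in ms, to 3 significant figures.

L = 24800 bits.
Transmission delay = L/R = 24800 / 53000000000 = 0.000467925 ms.
Propagation delay = d/s = 8100000 m / 200000000 m/s = 40.5 ms.
Plus processing delay 0.63 ms = 0.63 ms.
Total = 41.1 ms.

41.1 ms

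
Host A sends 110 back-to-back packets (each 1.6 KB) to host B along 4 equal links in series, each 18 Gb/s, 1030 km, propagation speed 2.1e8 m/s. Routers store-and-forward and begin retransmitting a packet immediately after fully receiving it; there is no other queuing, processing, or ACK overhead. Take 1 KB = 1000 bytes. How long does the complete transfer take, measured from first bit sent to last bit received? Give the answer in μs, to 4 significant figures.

Per-hop transmission t_tx = L/R = 12800/18000000000 = 0.711111 μs.
Per-hop propagation t_prop = 1030000/210000000 = 4904.76 μs.
Pipeline fill: first packet needs 4·t_tx to clear all hops; remaining 109 packets each add one t_tx.
Total = (4+110-1)·t_tx + 4·t_prop = 113·0.711111 + 4·4904.76 = 19700 μs.

19700 μs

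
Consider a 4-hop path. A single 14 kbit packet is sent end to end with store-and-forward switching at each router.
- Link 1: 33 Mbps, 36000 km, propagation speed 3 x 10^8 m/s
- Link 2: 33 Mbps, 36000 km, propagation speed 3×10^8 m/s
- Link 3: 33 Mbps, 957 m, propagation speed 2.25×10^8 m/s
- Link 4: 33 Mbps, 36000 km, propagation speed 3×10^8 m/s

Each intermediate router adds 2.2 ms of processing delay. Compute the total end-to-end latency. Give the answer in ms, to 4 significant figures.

L = 14000 bits.
Transmission delay per hop = L/R = 14000/33000000 = 0.424242 ms; 4 hops → 1.69697 ms.
Propagation delays (d/s per hop): 120, 120, 0.00425333, 120 ms; sum = 360.004 ms.
Processing at 3 router(s): 3 × 2.2 ms = 6.6 ms.
End-to-end = 368.3 ms.

368.3 ms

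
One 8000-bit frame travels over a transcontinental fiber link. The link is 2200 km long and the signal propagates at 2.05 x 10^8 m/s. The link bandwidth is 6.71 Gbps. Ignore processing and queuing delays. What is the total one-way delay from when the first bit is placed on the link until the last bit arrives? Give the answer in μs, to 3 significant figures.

10700 μs

Transmission delay = L/R = 8000 / 6710000000 = 1.19225 μs.
Propagation delay = d/s = 2200000 m / 2.05e+08 m/s = 10731.7 μs.
Total = 10700 μs.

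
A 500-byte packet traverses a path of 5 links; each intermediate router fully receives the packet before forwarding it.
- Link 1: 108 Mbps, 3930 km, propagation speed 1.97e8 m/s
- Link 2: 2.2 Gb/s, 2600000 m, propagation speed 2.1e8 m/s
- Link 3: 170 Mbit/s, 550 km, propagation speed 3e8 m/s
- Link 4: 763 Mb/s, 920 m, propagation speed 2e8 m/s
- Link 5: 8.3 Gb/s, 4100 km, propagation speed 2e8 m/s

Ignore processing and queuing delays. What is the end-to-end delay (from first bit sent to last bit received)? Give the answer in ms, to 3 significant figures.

54.7 ms

L = 500 × 8 = 4000 bits.
Transmission delays (L/R per hop): 0.037037, 0.00181818, 0.0235294, 0.00524246, 0.000481928 ms; sum = 0.068109 ms.
Propagation delays (d/s per hop): 19.9492, 12.381, 1.83333, 0.0046, 20.5 ms; sum = 54.6681 ms.
End-to-end = 54.7 ms.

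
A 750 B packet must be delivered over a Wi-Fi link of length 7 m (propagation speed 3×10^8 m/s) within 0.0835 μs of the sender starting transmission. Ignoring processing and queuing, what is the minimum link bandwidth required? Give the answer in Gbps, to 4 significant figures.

99.72 Gbps

L = 6000 bits.
Propagation delay = 7 / 300000000 = 0.0233333 μs.
Transmission budget = 0.0835 − 0.0233333 = 0.0601667 μs.
R ≥ L / t_tx = 6000 bits / 6.01667e-08 s = 99.72 Gbps.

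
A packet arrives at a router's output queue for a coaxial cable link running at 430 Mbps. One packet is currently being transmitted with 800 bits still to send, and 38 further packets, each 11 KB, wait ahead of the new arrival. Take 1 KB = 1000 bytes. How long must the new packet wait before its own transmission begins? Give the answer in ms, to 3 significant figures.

Each queued packet: L/R = 88000/430000000 = 0.204651 ms.
38 queued → 7.77674 ms.
Plus remaining 800 bits of current packet: 0.00186047 ms.
Queuing delay = 7.78 ms.

7.78 ms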